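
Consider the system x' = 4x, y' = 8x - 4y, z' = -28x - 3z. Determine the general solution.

x(t) = c_1e^(4t), y(t) = c_1e^(4t) + c_2e^(-4t), z(t) = -4c_1e^(4t) + c_3e^(-3t)

Coefficient matrix A = [[4, 0, 0], [8, -4, 0], [-28, 0, -3]].
det(A - λI) = 0 gives eigenvalues λ = 4, -4, -3.
For λ=4: eigenvector (1,1,-4).
For λ=-4: eigenvector (0,1,0).
For λ=-3: eigenvector (0,0,1).
General solution: c_1e^(4t)(1,1,-4) + c_2e^(-4t)(0,1,0) + c_3e^(-3t)(0,0,1).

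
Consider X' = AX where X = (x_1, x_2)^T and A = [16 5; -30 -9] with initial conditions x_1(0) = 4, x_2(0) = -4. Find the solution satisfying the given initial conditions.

x_1(t) = 8e^(6t) - 4e^(t), x_2(t) = -16e^(6t) + 12e^(t)

Coefficient matrix A = [[16, 5], [-30, -9]].
Characteristic polynomial det(A - λI) = λ^2 - 7λ + 6 = 0.
Eigenvalues λ = 1, 6.
For λ=1: (A-λI) row 1 is [15, 5], so an eigenvector is (1, -3).
For λ=6: (A-λI) row 1 is [10, 5], so an eigenvector is (1, -2).
General solution: c_1e^(t)(1,-3) + c_2e^(6t)(1,-2).
Applying x_1(0)=4, x_2(0)=-4 gives c_1=-4, c_2=8.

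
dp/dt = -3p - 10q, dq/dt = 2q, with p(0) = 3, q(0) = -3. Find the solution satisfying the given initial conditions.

Coefficient matrix A = [[-3, -10], [0, 2]].
Characteristic polynomial det(A - λI) = λ^2 + λ - 6 = 0.
Eigenvalues λ = -3, 2.
For λ=-3: (A-λI) row 1 is [0, -10], so an eigenvector is (-1, 0).
For λ=2: (A-λI) row 1 is [-5, -10], so an eigenvector is (2, -1).
General solution: c_1e^(-3t)(-1,0) + c_2e^(2t)(2,-1).
Applying p(0)=3, q(0)=-3 gives c_1=3, c_2=3.

p(t) = 6e^(2t) - 3e^(-3t), q(t) = -3e^(2t)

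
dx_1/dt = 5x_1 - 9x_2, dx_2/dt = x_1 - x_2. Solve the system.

Coefficient matrix A = [[5, -9], [1, -1]].
Characteristic polynomial det(A - λI) = λ^2 - 4λ + 4 = 0.
Single eigenvalue λ = 2 with algebraic multiplicity 2.
Eigenvector v = (-3,-1); generalized eigenvector w with (A-λI)w=v is (-1,0).
General solution: e^(2t)[K_1·v + K_2·(t·v + w)].

x_1(t) = -3K_1e^(2t) - 3K_2te^(2t) - K_2e^(2t), x_2(t) = -K_1e^(2t) - K_2te^(2t)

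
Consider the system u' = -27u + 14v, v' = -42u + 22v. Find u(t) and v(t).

Coefficient matrix A = [[-27, 14], [-42, 22]].
Characteristic polynomial det(A - λI) = λ^2 + 5λ - 6 = 0.
Eigenvalues λ = -6, 1.
For λ=-6: (A-λI) row 1 is [-21, 14], so an eigenvector is (2, 3).
For λ=1: (A-λI) row 1 is [-28, 14], so an eigenvector is (1, 2).
General solution: C_1e^(-6t)(2,3) + C_2e^(t)(1,2).

u(t) = 2C_1e^(-6t) + C_2e^(t), v(t) = 3C_1e^(-6t) + 2C_2e^(t)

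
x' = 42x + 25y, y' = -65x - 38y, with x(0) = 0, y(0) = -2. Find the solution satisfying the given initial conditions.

Coefficient matrix A = [[42, 25], [-65, -38]].
Characteristic polynomial det(A - λI) = λ^2 - 4λ + 29 = 0.
Eigenvalues λ = 2 ± 5i (complex conjugate pair).
For λ=2+5i: an eigenvector is (-2,3) - i(-1,2) = (-2 + i, 3 - 2i).
A real fundamental pair from Re and Im of e^((2+5i)t)v: X_1 = e^(2t)(cos(5t)·(-2,3) + sin(5t)·(-1,2)), X_2 = e^(2t)(sin(5t)·(-2,3) - cos(5t)·(-1,2)).
General solution: K_1X_1 + K_2X_2.
Applying x(0)=0, y(0)=-2 gives K_1=2, K_2=4.

x(t) = -10e^(2t)sin(5t), y(t) = 16e^(2t)sin(5t) - 2e^(2t)cos(5t)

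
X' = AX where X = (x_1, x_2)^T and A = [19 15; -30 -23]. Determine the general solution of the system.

Coefficient matrix A = [[19, 15], [-30, -23]].
Characteristic polynomial det(A - λI) = λ^2 + 4λ + 13 = 0.
Eigenvalues λ = -2 ± 3i (complex conjugate pair).
For λ=-2+3i: an eigenvector is (-1,1) - i(-2,3) = (-1 + 2i, 1 - 3i).
A real fundamental pair from Re and Im of e^((-2+3i)t)v: X_1 = e^(-2t)(cos(3t)·(-1,1) + sin(3t)·(-2,3)), X_2 = e^(-2t)(sin(3t)·(-1,1) - cos(3t)·(-2,3)).
General solution: c_1X_1 + c_2X_2.

x_1(t) = -2c_1e^(-2t)sin(3t) - c_1e^(-2t)cos(3t) - c_2e^(-2t)sin(3t) + 2c_2e^(-2t)cos(3t), x_2(t) = 3c_1e^(-2t)sin(3t) + c_1e^(-2t)cos(3t) + c_2e^(-2t)sin(3t) - 3c_2e^(-2t)cos(3t)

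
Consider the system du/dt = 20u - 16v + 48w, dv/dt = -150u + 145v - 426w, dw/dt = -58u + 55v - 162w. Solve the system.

Coefficient matrix A = [[20, -16, 48], [-150, 145, -426], [-58, 55, -162]].
det(A - λI) = 0 gives eigenvalues λ = 4, 3, -4.
For λ=4: eigenvector (1,-8,-3).
For λ=3: eigenvector (0,3,1).
For λ=-4: eigenvector (-2,18,7).
General solution: C_1e^(4t)(1,-8,-3) + C_2e^(3t)(0,3,1) + C_3e^(-4t)(-2,18,7).

u(t) = C_1e^(4t) - 2C_3e^(-4t), v(t) = -8C_1e^(4t) + 3C_2e^(3t) + 18C_3e^(-4t), w(t) = -3C_1e^(4t) + C_2e^(3t) + 7C_3e^(-4t)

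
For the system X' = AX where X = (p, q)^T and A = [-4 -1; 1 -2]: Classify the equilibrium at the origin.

A = [[-4,-1],[1,-2]]; det(A-λI) = λ^2 + 6λ + 9.
repeated λ = -3 with a single eigenvector.

stable improper node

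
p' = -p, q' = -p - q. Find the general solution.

p(t) = C_2e^(-t), q(t) = -C_1e^(-t) - C_2te^(-t) + 3C_2e^(-t)

Coefficient matrix A = [[-1, 0], [-1, -1]].
Characteristic polynomial det(A - λI) = λ^2 + 2λ + 1 = 0.
Single eigenvalue λ = -1 with algebraic multiplicity 2.
Eigenvector v = (0,-1); generalized eigenvector w with (A-λI)w=v is (1,3).
General solution: e^(-t)[C_1·v + C_2·(t·v + w)].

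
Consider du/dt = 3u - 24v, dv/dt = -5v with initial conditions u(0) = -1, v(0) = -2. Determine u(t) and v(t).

u(t) = 5e^(3t) - 6e^(-5t), v(t) = -2e^(-5t)

Coefficient matrix A = [[3, -24], [0, -5]].
Characteristic polynomial det(A - λI) = λ^2 + 2λ - 15 = 0.
Eigenvalues λ = 3, -5.
For λ=3: (A-λI) row 1 is [0, -24], so an eigenvector is (1, 0).
For λ=-5: (A-λI) row 1 is [8, -24], so an eigenvector is (-3, -1).
General solution: c_1e^(3t)(1,0) + c_2e^(-5t)(-3,-1).
Applying u(0)=-1, v(0)=-2 gives c_1=5, c_2=2.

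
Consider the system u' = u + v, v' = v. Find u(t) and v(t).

u(t) = c_1e^(t) + c_2te^(t) - 2c_2e^(t), v(t) = c_2e^(t)

Coefficient matrix A = [[1, 1], [0, 1]].
Characteristic polynomial det(A - λI) = λ^2 - 2λ + 1 = 0.
Single eigenvalue λ = 1 with algebraic multiplicity 2.
Eigenvector v = (1,0); generalized eigenvector w with (A-λI)w=v is (-2,1).
General solution: e^(t)[c_1·v + c_2·(t·v + w)].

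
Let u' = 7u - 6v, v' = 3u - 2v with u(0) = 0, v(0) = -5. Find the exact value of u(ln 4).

2520

A = [[7,-6],[3,-2]]; eigenvalues λ = 1, 4.
Eigenvectors: (-1,-1) for λ=1, (-2,-1) for λ=4.
From the initial condition, c_1 = 10, c_2 = -5.
u(ln 4) = (10)(4^1)(-1) + (-5)(4^4)(-2) = 2520.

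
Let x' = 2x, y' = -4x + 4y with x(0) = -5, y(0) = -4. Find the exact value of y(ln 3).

396

A = [[2,0],[-4,4]]; eigenvalues λ = 2, 4.
Eigenvectors: (1,2) for λ=2, (0,-1) for λ=4.
From the initial condition, c_1 = -5, c_2 = -6.
y(ln 3) = (-5)(3^2)(2) + (-6)(3^4)(-1) = 396.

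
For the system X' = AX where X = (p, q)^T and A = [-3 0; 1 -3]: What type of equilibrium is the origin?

stable improper node

A = [[-3,0],[1,-3]]; det(A-λI) = λ^2 + 6λ + 9.
repeated λ = -3 with a single eigenvector.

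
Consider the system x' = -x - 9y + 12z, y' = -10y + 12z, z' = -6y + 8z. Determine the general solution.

x(t) = C_1e^(-t) - C_2e^(2t) + 2C_3e^(-4t), y(t) = -C_2e^(2t) + 2C_3e^(-4t), z(t) = -C_2e^(2t) + C_3e^(-4t)

Coefficient matrix A = [[-1, -9, 12], [0, -10, 12], [0, -6, 8]].
det(A - λI) = 0 gives eigenvalues λ = -1, 2, -4.
For λ=-1: eigenvector (1,0,0).
For λ=2: eigenvector (-1,-1,-1).
For λ=-4: eigenvector (2,2,1).
General solution: C_1e^(-t)(1,0,0) + C_2e^(2t)(-1,-1,-1) + C_3e^(-4t)(2,2,1).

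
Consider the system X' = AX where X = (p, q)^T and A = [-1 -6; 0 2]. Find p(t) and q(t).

p(t) = C_1e^(-t) - 2C_2e^(2t), q(t) = C_2e^(2t)

Coefficient matrix A = [[-1, -6], [0, 2]].
Characteristic polynomial det(A - λI) = λ^2 - λ - 2 = 0.
Eigenvalues λ = -1, 2.
For λ=-1: (A-λI) row 1 is [0, -6], so an eigenvector is (1, 0).
For λ=2: (A-λI) row 1 is [-3, -6], so an eigenvector is (-2, 1).
General solution: C_1e^(-t)(1,0) + C_2e^(2t)(-2,1).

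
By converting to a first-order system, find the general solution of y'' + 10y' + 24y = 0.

Let x_1 = y, x_2 = y'. Then x_1' = x_2 and x_2' = -24x_1 - 10x_2.
A = [[0,1],[-24,-10]]; det(A-λI) = λ^2 + 10λ + 24.
Eigenvalues λ = -4, -6 with eigenvectors (1,-4), (1,-6).

y(t) = C_1e^(-4t) + C_2e^(-6t)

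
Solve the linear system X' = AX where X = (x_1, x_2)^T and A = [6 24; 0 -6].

Coefficient matrix A = [[6, 24], [0, -6]].
Characteristic polynomial det(A - λI) = λ^2 - 36 = 0.
Eigenvalues λ = -6, 6.
For λ=-6: (A-λI) row 1 is [12, 24], so an eigenvector is (2, -1).
For λ=6: (A-λI) row 1 is [0, 24], so an eigenvector is (-1, 0).
General solution: C_1e^(-6t)(2,-1) + C_2e^(6t)(-1,0).

x_1(t) = 2C_1e^(-6t) - C_2e^(6t), x_2(t) = -C_1e^(-6t)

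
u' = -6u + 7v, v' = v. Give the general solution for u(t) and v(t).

u(t) = -C_1e^(t) + C_2e^(-6t), v(t) = -C_1e^(t)

Coefficient matrix A = [[-6, 7], [0, 1]].
Characteristic polynomial det(A - λI) = λ^2 + 5λ - 6 = 0.
Eigenvalues λ = 1, -6.
For λ=1: (A-λI) row 1 is [-7, 7], so an eigenvector is (-1, -1).
For λ=-6: (A-λI) row 1 is [0, 7], so an eigenvector is (1, 0).
General solution: C_1e^(t)(-1,-1) + C_2e^(-6t)(1,0).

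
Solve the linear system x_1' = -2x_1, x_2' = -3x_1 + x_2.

x_1(t) = -c_1e^(-2t), x_2(t) = -c_1e^(-2t) + c_2e^(t)

Coefficient matrix A = [[-2, 0], [-3, 1]].
Characteristic polynomial det(A - λI) = λ^2 + λ - 2 = 0.
Eigenvalues λ = -2, 1.
For λ=-2: (A-λI) row 2 is [-3, 3], so an eigenvector is (-1, -1).
For λ=1: (A-λI) row 1 is [-3, 0], so an eigenvector is (0, 1).
General solution: c_1e^(-2t)(-1,-1) + c_2e^(t)(0,1).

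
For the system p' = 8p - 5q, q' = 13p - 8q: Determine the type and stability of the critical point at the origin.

center

A = [[8,-5],[13,-8]]; det(A-λI) = λ^2 + 1.
λ = 0 ± i: zero real part.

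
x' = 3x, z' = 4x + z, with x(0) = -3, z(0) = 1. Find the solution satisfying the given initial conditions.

Coefficient matrix A = [[3, 0], [4, 1]].
Characteristic polynomial det(A - λI) = λ^2 - 4λ + 3 = 0.
Eigenvalues λ = 1, 3.
For λ=1: (A-λI) row 1 is [2, 0], so an eigenvector is (0, 1).
For λ=3: (A-λI) row 2 is [4, -2], so an eigenvector is (1, 2).
General solution: c_1e^(t)(0,1) + c_2e^(3t)(1,2).
Applying x(0)=-3, z(0)=1 gives c_1=7, c_2=-3.

x(t) = -3e^(3t), z(t) = -6e^(3t) + 7e^(t)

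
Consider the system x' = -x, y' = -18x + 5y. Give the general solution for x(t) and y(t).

x(t) = -C_2e^(-t), y(t) = C_1e^(5t) - 3C_2e^(-t)

Coefficient matrix A = [[-1, 0], [-18, 5]].
Characteristic polynomial det(A - λI) = λ^2 - 4λ - 5 = 0.
Eigenvalues λ = 5, -1.
For λ=5: (A-λI) row 1 is [-6, 0], so an eigenvector is (0, 1).
For λ=-1: (A-λI) row 2 is [-18, 6], so an eigenvector is (-1, -3).
General solution: C_1e^(5t)(0,1) + C_2e^(-t)(-1,-3).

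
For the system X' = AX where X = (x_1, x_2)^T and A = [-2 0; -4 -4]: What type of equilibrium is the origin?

A = [[-2,0],[-4,-4]]; det(A-λI) = λ^2 + 6λ + 8.
λ = -4, -2: both negative.

stable node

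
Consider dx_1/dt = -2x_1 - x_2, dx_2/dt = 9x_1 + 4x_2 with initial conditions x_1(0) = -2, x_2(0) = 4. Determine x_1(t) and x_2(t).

Coefficient matrix A = [[-2, -1], [9, 4]].
Characteristic polynomial det(A - λI) = λ^2 - 2λ + 1 = 0.
Single eigenvalue λ = 1 with algebraic multiplicity 2.
Eigenvector v = (-1,3); generalized eigenvector w with (A-λI)w=v is (1,-2).
General solution: e^(t)[C_1·v + C_2·(t·v + w)].
Applying x_1(0)=-2, x_2(0)=4 gives C_1=0, C_2=-2.

x_1(t) = 2te^(t) - 2e^(t), x_2(t) = -6te^(t) + 4e^(t)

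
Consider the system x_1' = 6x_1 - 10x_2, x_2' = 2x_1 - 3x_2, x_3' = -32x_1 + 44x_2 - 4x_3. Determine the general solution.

x_1(t) = 5K_1e^(2t) + 2K_2e^(t), x_2(t) = 2K_1e^(2t) + K_2e^(t), x_3(t) = -12K_1e^(2t) - 4K_2e^(t) + K_3e^(-4t)

Coefficient matrix A = [[6, -10, 0], [2, -3, 0], [-32, 44, -4]].
det(A - λI) = 0 gives eigenvalues λ = 2, 1, -4.
For λ=2: eigenvector (5,2,-12).
For λ=1: eigenvector (2,1,-4).
For λ=-4: eigenvector (0,0,1).
General solution: K_1e^(2t)(5,2,-12) + K_2e^(t)(2,1,-4) + K_3e^(-4t)(0,0,1).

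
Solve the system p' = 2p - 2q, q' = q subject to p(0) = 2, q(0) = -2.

Coefficient matrix A = [[2, -2], [0, 1]].
Characteristic polynomial det(A - λI) = λ^2 - 3λ + 2 = 0.
Eigenvalues λ = 1, 2.
For λ=1: (A-λI) row 1 is [1, -2], so an eigenvector is (-2, -1).
For λ=2: (A-λI) row 1 is [0, -2], so an eigenvector is (1, 0).
General solution: c_1e^(t)(-2,-1) + c_2e^(2t)(1,0).
Applying p(0)=2, q(0)=-2 gives c_1=2, c_2=6.

p(t) = 6e^(2t) - 4e^(t), q(t) = -2e^(t)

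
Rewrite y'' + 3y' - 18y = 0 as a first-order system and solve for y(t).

Let x_1 = y, x_2 = y'. Then x_1' = x_2 and x_2' = 18x_1 - 3x_2.
A = [[0,1],[18,-3]]; det(A-λI) = λ^2 + 3λ - 18.
Eigenvalues λ = 3, -6 with eigenvectors (1,3), (1,-6).

y(t) = C_1e^(3t) + C_2e^(-6t)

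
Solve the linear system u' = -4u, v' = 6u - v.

u(t) = K_2e^(-4t), v(t) = -K_1e^(-t) - 2K_2e^(-4t)

Coefficient matrix A = [[-4, 0], [6, -1]].
Characteristic polynomial det(A - λI) = λ^2 + 5λ + 4 = 0.
Eigenvalues λ = -1, -4.
For λ=-1: (A-λI) row 1 is [-3, 0], so an eigenvector is (0, -1).
For λ=-4: (A-λI) row 2 is [6, 3], so an eigenvector is (1, -2).
General solution: K_1e^(-t)(0,-1) + K_2e^(-4t)(1,-2).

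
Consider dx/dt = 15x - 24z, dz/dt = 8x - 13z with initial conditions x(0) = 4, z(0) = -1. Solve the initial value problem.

Coefficient matrix A = [[15, -24], [8, -13]].
Characteristic polynomial det(A - λI) = λ^2 - 2λ - 3 = 0.
Eigenvalues λ = 3, -1.
For λ=3: (A-λI) row 1 is [12, -24], so an eigenvector is (2, 1).
For λ=-1: (A-λI) row 1 is [16, -24], so an eigenvector is (3, 2).
General solution: C_1e^(3t)(2,1) + C_2e^(-t)(3,2).
Applying x(0)=4, z(0)=-1 gives C_1=11, C_2=-6.

x(t) = 22e^(3t) - 18e^(-t), z(t) = 11e^(3t) - 12e^(-t)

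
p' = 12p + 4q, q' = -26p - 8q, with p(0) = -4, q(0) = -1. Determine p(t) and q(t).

p(t) = -22e^(2t)sin(2t) - 4e^(2t)cos(2t), q(t) = 57e^(2t)sin(2t) - e^(2t)cos(2t)

Coefficient matrix A = [[12, 4], [-26, -8]].
Characteristic polynomial det(A - λI) = λ^2 - 4λ + 8 = 0.
Eigenvalues λ = 2 ± 2i (complex conjugate pair).
For λ=2+2i: an eigenvector is (-1,3) - i(1,-2) = (-1 - i, 3 + 2i).
A real fundamental pair from Re and Im of e^((2+2i)t)v: X_1 = e^(2t)(cos(2t)·(-1,3) + sin(2t)·(1,-2)), X_2 = e^(2t)(sin(2t)·(-1,3) - cos(2t)·(1,-2)).
General solution: c_1X_1 + c_2X_2.
Applying p(0)=-4, q(0)=-1 gives c_1=-9, c_2=13.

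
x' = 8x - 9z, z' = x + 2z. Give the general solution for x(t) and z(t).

x(t) = -3K_1e^(5t) - 3K_2te^(5t) - K_2e^(5t), z(t) = -K_1e^(5t) - K_2te^(5t)

Coefficient matrix A = [[8, -9], [1, 2]].
Characteristic polynomial det(A - λI) = λ^2 - 10λ + 25 = 0.
Single eigenvalue λ = 5 with algebraic multiplicity 2.
Eigenvector v = (-3,-1); generalized eigenvector w with (A-λI)w=v is (-1,0).
General solution: e^(5t)[K_1·v + K_2·(t·v + w)].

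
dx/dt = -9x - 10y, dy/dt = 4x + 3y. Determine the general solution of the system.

x(t) = -c_1e^(-3t)sin(2t) + 2c_1e^(-3t)cos(2t) + 2c_2e^(-3t)sin(2t) + c_2e^(-3t)cos(2t), y(t) = c_1e^(-3t)sin(2t) - c_1e^(-3t)cos(2t) - c_2e^(-3t)sin(2t) - c_2e^(-3t)cos(2t)

Coefficient matrix A = [[-9, -10], [4, 3]].
Characteristic polynomial det(A - λI) = λ^2 + 6λ + 13 = 0.
Eigenvalues λ = -3 ± 2i (complex conjugate pair).
For λ=-3+2i: an eigenvector is (2,-1) - i(-1,1) = (2 + i, -1 - i).
A real fundamental pair from Re and Im of e^((-3+2i)t)v: X_1 = e^(-3t)(cos(2t)·(2,-1) + sin(2t)·(-1,1)), X_2 = e^(-3t)(sin(2t)·(2,-1) - cos(2t)·(-1,1)).
General solution: c_1X_1 + c_2X_2.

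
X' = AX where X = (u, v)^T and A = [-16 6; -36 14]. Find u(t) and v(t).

u(t) = -K_1e^(-4t) - K_2e^(2t), v(t) = -2K_1e^(-4t) - 3K_2e^(2t)

Coefficient matrix A = [[-16, 6], [-36, 14]].
Characteristic polynomial det(A - λI) = λ^2 + 2λ - 8 = 0.
Eigenvalues λ = -4, 2.
For λ=-4: (A-λI) row 1 is [-12, 6], so an eigenvector is (-1, -2).
For λ=2: (A-λI) row 1 is [-18, 6], so an eigenvector is (-1, -3).
General solution: K_1e^(-4t)(-1,-2) + K_2e^(2t)(-1,-3).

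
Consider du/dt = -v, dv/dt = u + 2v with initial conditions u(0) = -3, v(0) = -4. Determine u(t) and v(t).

u(t) = 7te^(t) - 3e^(t), v(t) = -7te^(t) - 4e^(t)

Coefficient matrix A = [[0, -1], [1, 2]].
Characteristic polynomial det(A - λI) = λ^2 - 2λ + 1 = 0.
Single eigenvalue λ = 1 with algebraic multiplicity 2.
Eigenvector v = (-1,1); generalized eigenvector w with (A-λI)w=v is (2,-1).
General solution: e^(t)[K_1·v + K_2·(t·v + w)].
Applying u(0)=-3, v(0)=-4 gives K_1=-11, K_2=-7.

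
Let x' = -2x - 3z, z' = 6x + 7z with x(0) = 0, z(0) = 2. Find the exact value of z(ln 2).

A = [[-2,-3],[6,7]]; eigenvalues λ = 1, 4.
Eigenvectors: (-1,1) for λ=1, (1,-2) for λ=4.
From the initial condition, c_1 = -2, c_2 = -2.
z(ln 2) = (-2)(2^1)(1) + (-2)(2^4)(-2) = 60.

60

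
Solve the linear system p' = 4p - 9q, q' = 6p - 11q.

p(t) = K_1e^(-5t) - 3K_2e^(-2t), q(t) = K_1e^(-5t) - 2K_2e^(-2t)

Coefficient matrix A = [[4, -9], [6, -11]].
Characteristic polynomial det(A - λI) = λ^2 + 7λ + 10 = 0.
Eigenvalues λ = -5, -2.
For λ=-5: (A-λI) row 1 is [9, -9], so an eigenvector is (1, 1).
For λ=-2: (A-λI) row 1 is [6, -9], so an eigenvector is (-3, -2).
General solution: K_1e^(-5t)(1,1) + K_2e^(-2t)(-3,-2).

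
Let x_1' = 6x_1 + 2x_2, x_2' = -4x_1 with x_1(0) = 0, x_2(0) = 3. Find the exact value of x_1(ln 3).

A = [[6,2],[-4,0]]; eigenvalues λ = 4, 2.
Eigenvectors: (-1,1) for λ=4, (-1,2) for λ=2.
From the initial condition, c_1 = -3, c_2 = 3.
x_1(ln 3) = (-3)(3^4)(-1) + (3)(3^2)(-1) = 216.

216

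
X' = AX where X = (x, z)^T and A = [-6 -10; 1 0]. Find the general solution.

Coefficient matrix A = [[-6, -10], [1, 0]].
Characteristic polynomial det(A - λI) = λ^2 + 6λ + 10 = 0.
Eigenvalues λ = -3 ± i (complex conjugate pair).
For λ=-3+i: an eigenvector is (-1,0) - i(3,-1) = (-1 - 3i, 0 + i).
A real fundamental pair from Re and Im of e^((-3+i)t)v: X_1 = e^(-3t)(cos(t)·(-1,0) + sin(t)·(3,-1)), X_2 = e^(-3t)(sin(t)·(-1,0) - cos(t)·(3,-1)).
General solution: K_1X_1 + K_2X_2.

x(t) = 3K_1e^(-3t)sin(t) - K_1e^(-3t)cos(t) - K_2e^(-3t)sin(t) - 3K_2e^(-3t)cos(t), z(t) = -K_1e^(-3t)sin(t) + K_2e^(-3t)cos(t)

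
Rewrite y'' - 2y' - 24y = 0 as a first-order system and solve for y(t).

y(t) = c_1e^(6t) + c_2e^(-4t)

Let x_1 = y, x_2 = y'. Then x_1' = x_2 and x_2' = 24x_1 + 2x_2.
A = [[0,1],[24,2]]; det(A-λI) = λ^2 - 2λ - 24.
Eigenvalues λ = 6, -4 with eigenvectors (1,6), (1,-4).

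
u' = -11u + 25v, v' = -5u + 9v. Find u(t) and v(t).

u(t) = C_1e^(-t)sin(5t) + 2C_1e^(-t)cos(5t) + 2C_2e^(-t)sin(5t) - C_2e^(-t)cos(5t), v(t) = C_1e^(-t)cos(5t) + C_2e^(-t)sin(5t)

Coefficient matrix A = [[-11, 25], [-5, 9]].
Characteristic polynomial det(A - λI) = λ^2 + 2λ + 26 = 0.
Eigenvalues λ = -1 ± 5i (complex conjugate pair).
For λ=-1+5i: an eigenvector is (2,1) - i(1,0) = (2 - i, 1).
A real fundamental pair from Re and Im of e^((-1+5i)t)v: X_1 = e^(-t)(cos(5t)·(2,1) + sin(5t)·(1,0)), X_2 = e^(-t)(sin(5t)·(2,1) - cos(5t)·(1,0)).
General solution: C_1X_1 + C_2X_2.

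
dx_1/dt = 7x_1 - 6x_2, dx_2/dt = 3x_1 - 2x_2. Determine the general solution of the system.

Coefficient matrix A = [[7, -6], [3, -2]].
Characteristic polynomial det(A - λI) = λ^2 - 5λ + 4 = 0.
Eigenvalues λ = 4, 1.
For λ=4: (A-λI) row 1 is [3, -6], so an eigenvector is (-2, -1).
For λ=1: (A-λI) row 1 is [6, -6], so an eigenvector is (-1, -1).
General solution: K_1e^(4t)(-2,-1) + K_2e^(t)(-1,-1).

x_1(t) = -2K_1e^(4t) - K_2e^(t), x_2(t) = -K_1e^(4t) - K_2e^(t)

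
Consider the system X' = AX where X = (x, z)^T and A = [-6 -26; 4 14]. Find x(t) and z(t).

Coefficient matrix A = [[-6, -26], [4, 14]].
Characteristic polynomial det(A - λI) = λ^2 - 8λ + 20 = 0.
Eigenvalues λ = 4 ± 2i (complex conjugate pair).
For λ=4+2i: an eigenvector is (2,-1) - i(3,-1) = (2 - 3i, -1 + i).
A real fundamental pair from Re and Im of e^((4+2i)t)v: X_1 = e^(4t)(cos(2t)·(2,-1) + sin(2t)·(3,-1)), X_2 = e^(4t)(sin(2t)·(2,-1) - cos(2t)·(3,-1)).
General solution: c_1X_1 + c_2X_2.

x(t) = 3c_1e^(4t)sin(2t) + 2c_1e^(4t)cos(2t) + 2c_2e^(4t)sin(2t) - 3c_2e^(4t)cos(2t), z(t) = -c_1e^(4t)sin(2t) - c_1e^(4t)cos(2t) - c_2e^(4t)sin(2t) + c_2e^(4t)cos(2t)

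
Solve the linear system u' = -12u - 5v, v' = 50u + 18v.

Coefficient matrix A = [[-12, -5], [50, 18]].
Characteristic polynomial det(A - λI) = λ^2 - 6λ + 34 = 0.
Eigenvalues λ = 3 ± 5i (complex conjugate pair).
For λ=3+5i: an eigenvector is (0,1) - i(-1,3) = (0 + i, 1 - 3i).
A real fundamental pair from Re and Im of e^((3+5i)t)v: X_1 = e^(3t)(cos(5t)·(0,1) + sin(5t)·(-1,3)), X_2 = e^(3t)(sin(5t)·(0,1) - cos(5t)·(-1,3)).
General solution: K_1X_1 + K_2X_2.

u(t) = -K_1e^(3t)sin(5t) + K_2e^(3t)cos(5t), v(t) = 3K_1e^(3t)sin(5t) + K_1e^(3t)cos(5t) + K_2e^(3t)sin(5t) - 3K_2e^(3t)cos(5t)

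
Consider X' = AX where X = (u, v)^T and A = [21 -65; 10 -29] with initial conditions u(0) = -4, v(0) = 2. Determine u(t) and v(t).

u(t) = -46e^(-4t)sin(5t) - 4e^(-4t)cos(5t), v(t) = -18e^(-4t)sin(5t) + 2e^(-4t)cos(5t)

Coefficient matrix A = [[21, -65], [10, -29]].
Characteristic polynomial det(A - λI) = λ^2 + 8λ + 41 = 0.
Eigenvalues λ = -4 ± 5i (complex conjugate pair).
For λ=-4+5i: an eigenvector is (-3,-1) - i(-2,-1) = (-3 + 2i, -1 + i).
A real fundamental pair from Re and Im of e^((-4+5i)t)v: X_1 = e^(-4t)(cos(5t)·(-3,-1) + sin(5t)·(-2,-1)), X_2 = e^(-4t)(sin(5t)·(-3,-1) - cos(5t)·(-2,-1)).
General solution: c_1X_1 + c_2X_2.
Applying u(0)=-4, v(0)=2 gives c_1=8, c_2=10.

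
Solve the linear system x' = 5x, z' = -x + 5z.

Coefficient matrix A = [[5, 0], [-1, 5]].
Characteristic polynomial det(A - λI) = λ^2 - 10λ + 25 = 0.
Single eigenvalue λ = 5 with algebraic multiplicity 2.
Eigenvector v = (0,-1); generalized eigenvector w with (A-λI)w=v is (1,-1).
General solution: e^(5t)[K_1·v + K_2·(t·v + w)].

x(t) = K_2e^(5t), z(t) = -K_1e^(5t) - K_2te^(5t) - K_2e^(5t)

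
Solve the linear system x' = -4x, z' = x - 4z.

x(t) = c_2e^(-4t), z(t) = c_1e^(-4t) + c_2te^(-4t) - 3c_2e^(-4t)

Coefficient matrix A = [[-4, 0], [1, -4]].
Characteristic polynomial det(A - λI) = λ^2 + 8λ + 16 = 0.
Single eigenvalue λ = -4 with algebraic multiplicity 2.
Eigenvector v = (0,1); generalized eigenvector w with (A-λI)w=v is (1,-3).
General solution: e^(-4t)[c_1·v + c_2·(t·v + w)].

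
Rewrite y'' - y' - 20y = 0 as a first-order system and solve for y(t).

Let x_1 = y, x_2 = y'. Then x_1' = x_2 and x_2' = 20x_1 + x_2.
A = [[0,1],[20,1]]; det(A-λI) = λ^2 - λ - 20.
Eigenvalues λ = -4, 5 with eigenvectors (1,-4), (1,5).

y(t) = C_1e^(-4t) + C_2e^(5t)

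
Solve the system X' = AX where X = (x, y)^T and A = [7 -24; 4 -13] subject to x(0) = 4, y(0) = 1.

Coefficient matrix A = [[7, -24], [4, -13]].
Characteristic polynomial det(A - λI) = λ^2 + 6λ + 5 = 0.
Eigenvalues λ = -1, -5.
For λ=-1: (A-λI) row 1 is [8, -24], so an eigenvector is (3, 1).
For λ=-5: (A-λI) row 1 is [12, -24], so an eigenvector is (2, 1).
General solution: K_1e^(-t)(3,1) + K_2e^(-5t)(2,1).
Applying x(0)=4, y(0)=1 gives K_1=2, K_2=-1.

x(t) = 6e^(-t) - 2e^(-5t), y(t) = 2e^(-t) - e^(-5t)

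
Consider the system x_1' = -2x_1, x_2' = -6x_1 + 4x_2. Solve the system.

x_1(t) = C_1e^(-2t), x_2(t) = C_1e^(-2t) - C_2e^(4t)

Coefficient matrix A = [[-2, 0], [-6, 4]].
Characteristic polynomial det(A - λI) = λ^2 - 2λ - 8 = 0.
Eigenvalues λ = -2, 4.
For λ=-2: (A-λI) row 2 is [-6, 6], so an eigenvector is (1, 1).
For λ=4: (A-λI) row 1 is [-6, 0], so an eigenvector is (0, -1).
General solution: C_1e^(-2t)(1,1) + C_2e^(4t)(0,-1).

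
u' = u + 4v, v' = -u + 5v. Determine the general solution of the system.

Coefficient matrix A = [[1, 4], [-1, 5]].
Characteristic polynomial det(A - λI) = λ^2 - 6λ + 9 = 0.
Single eigenvalue λ = 3 with algebraic multiplicity 2.
Eigenvector v = (-2,-1); generalized eigenvector w with (A-λI)w=v is (1,0).
General solution: e^(3t)[K_1·v + K_2·(t·v + w)].

u(t) = -2K_1e^(3t) - 2K_2te^(3t) + K_2e^(3t), v(t) = -K_1e^(3t) - K_2te^(3t)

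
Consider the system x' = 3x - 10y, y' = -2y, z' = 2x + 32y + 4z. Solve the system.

Coefficient matrix A = [[3, -10, 0], [0, -2, 0], [2, 32, 4]].
det(A - λI) = 0 gives eigenvalues λ = 3, -2, 4.
For λ=3: eigenvector (1,0,-2).
For λ=-2: eigenvector (2,1,-6).
For λ=4: eigenvector (0,0,1).
General solution: c_1e^(3t)(1,0,-2) + c_2e^(-2t)(2,1,-6) + c_3e^(4t)(0,0,1).

x(t) = c_1e^(3t) + 2c_2e^(-2t), y(t) = c_2e^(-2t), z(t) = -2c_1e^(3t) - 6c_2e^(-2t) + c_3e^(4t)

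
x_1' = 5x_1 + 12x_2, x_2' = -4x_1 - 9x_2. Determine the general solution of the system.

Coefficient matrix A = [[5, 12], [-4, -9]].
Characteristic polynomial det(A - λI) = λ^2 + 4λ + 3 = 0.
Eigenvalues λ = -3, -1.
For λ=-3: (A-λI) row 1 is [8, 12], so an eigenvector is (-3, 2).
For λ=-1: (A-λI) row 1 is [6, 12], so an eigenvector is (2, -1).
General solution: c_1e^(-3t)(-3,2) + c_2e^(-t)(2,-1).

x_1(t) = -3c_1e^(-3t) + 2c_2e^(-t), x_2(t) = 2c_1e^(-3t) - c_2e^(-t)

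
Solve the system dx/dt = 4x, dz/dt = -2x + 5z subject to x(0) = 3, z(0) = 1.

x(t) = 3e^(4t), z(t) = -5e^(5t) + 6e^(4t)

Coefficient matrix A = [[4, 0], [-2, 5]].
Characteristic polynomial det(A - λI) = λ^2 - 9λ + 20 = 0.
Eigenvalues λ = 5, 4.
For λ=5: (A-λI) row 1 is [-1, 0], so an eigenvector is (0, -1).
For λ=4: (A-λI) row 2 is [-2, 1], so an eigenvector is (1, 2).
General solution: c_1e^(5t)(0,-1) + c_2e^(4t)(1,2).
Applying x(0)=3, z(0)=1 gives c_1=5, c_2=3.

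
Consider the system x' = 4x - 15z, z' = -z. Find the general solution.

Coefficient matrix A = [[4, -15], [0, -1]].
Characteristic polynomial det(A - λI) = λ^2 - 3λ - 4 = 0.
Eigenvalues λ = -1, 4.
For λ=-1: (A-λI) row 1 is [5, -15], so an eigenvector is (3, 1).
For λ=4: (A-λI) row 1 is [0, -15], so an eigenvector is (1, 0).
General solution: C_1e^(-t)(3,1) + C_2e^(4t)(1,0).

x(t) = 3C_1e^(-t) + C_2e^(4t), z(t) = C_1e^(-t)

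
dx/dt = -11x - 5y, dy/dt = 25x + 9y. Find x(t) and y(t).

Coefficient matrix A = [[-11, -5], [25, 9]].
Characteristic polynomial det(A - λI) = λ^2 + 2λ + 26 = 0.
Eigenvalues λ = -1 ± 5i (complex conjugate pair).
For λ=-1+5i: an eigenvector is (-1,2) - i(0,-1) = (-1, 2 + i).
A real fundamental pair from Re and Im of e^((-1+5i)t)v: X_1 = e^(-t)(cos(5t)·(-1,2) + sin(5t)·(0,-1)), X_2 = e^(-t)(sin(5t)·(-1,2) - cos(5t)·(0,-1)).
General solution: c_1X_1 + c_2X_2.

x(t) = -c_1e^(-t)cos(5t) - c_2e^(-t)sin(5t), y(t) = -c_1e^(-t)sin(5t) + 2c_1e^(-t)cos(5t) + 2c_2e^(-t)sin(5t) + c_2e^(-t)cos(5t)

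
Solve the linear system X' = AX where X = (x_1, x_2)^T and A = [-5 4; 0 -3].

x_1(t) = c_1e^(-5t) - 2c_2e^(-3t), x_2(t) = -c_2e^(-3t)

Coefficient matrix A = [[-5, 4], [0, -3]].
Characteristic polynomial det(A - λI) = λ^2 + 8λ + 15 = 0.
Eigenvalues λ = -5, -3.
For λ=-5: (A-λI) row 1 is [0, 4], so an eigenvector is (1, 0).
For λ=-3: (A-λI) row 1 is [-2, 4], so an eigenvector is (-2, -1).
General solution: c_1e^(-5t)(1,0) + c_2e^(-3t)(-2,-1).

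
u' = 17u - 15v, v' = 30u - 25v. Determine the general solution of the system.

Coefficient matrix A = [[17, -15], [30, -25]].
Characteristic polynomial det(A - λI) = λ^2 + 8λ + 25 = 0.
Eigenvalues λ = -4 ± 3i (complex conjugate pair).
For λ=-4+3i: an eigenvector is (2,3) - i(-1,-1) = (2 + i, 3 + i).
A real fundamental pair from Re and Im of e^((-4+3i)t)v: X_1 = e^(-4t)(cos(3t)·(2,3) + sin(3t)·(-1,-1)), X_2 = e^(-4t)(sin(3t)·(2,3) - cos(3t)·(-1,-1)).
General solution: C_1X_1 + C_2X_2.

u(t) = -C_1e^(-4t)sin(3t) + 2C_1e^(-4t)cos(3t) + 2C_2e^(-4t)sin(3t) + C_2e^(-4t)cos(3t), v(t) = -C_1e^(-4t)sin(3t) + 3C_1e^(-4t)cos(3t) + 3C_2e^(-4t)sin(3t) + C_2e^(-4t)cos(3t)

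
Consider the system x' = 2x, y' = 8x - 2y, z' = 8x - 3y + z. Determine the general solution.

Coefficient matrix A = [[2, 0, 0], [8, -2, 0], [8, -3, 1]].
det(A - λI) = 0 gives eigenvalues λ = 2, -2, 1.
For λ=2: eigenvector (1,2,2).
For λ=-2: eigenvector (0,1,1).
For λ=1: eigenvector (0,0,1).
General solution: C_1e^(2t)(1,2,2) + C_2e^(-2t)(0,1,1) + C_3e^(t)(0,0,1).

x(t) = C_1e^(2t), y(t) = 2C_1e^(2t) + C_2e^(-2t), z(t) = 2C_1e^(2t) + C_2e^(-2t) + C_3e^(t)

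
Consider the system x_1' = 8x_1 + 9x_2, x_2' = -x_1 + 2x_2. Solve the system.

x_1(t) = -3K_1e^(5t) - 3K_2te^(5t) - K_2e^(5t), x_2(t) = K_1e^(5t) + K_2te^(5t)

Coefficient matrix A = [[8, 9], [-1, 2]].
Characteristic polynomial det(A - λI) = λ^2 - 10λ + 25 = 0.
Single eigenvalue λ = 5 with algebraic multiplicity 2.
Eigenvector v = (-3,1); generalized eigenvector w with (A-λI)w=v is (-1,0).
General solution: e^(5t)[K_1·v + K_2·(t·v + w)].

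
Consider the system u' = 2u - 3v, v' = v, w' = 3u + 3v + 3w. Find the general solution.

Coefficient matrix A = [[2, -3, 0], [0, 1, 0], [3, 3, 3]].
det(A - λI) = 0 gives eigenvalues λ = 3, 1, 2.
For λ=3: eigenvector (0,0,1).
For λ=1: eigenvector (3,1,-6).
For λ=2: eigenvector (1,0,-3).
General solution: K_1e^(3t)(0,0,1) + K_2e^(t)(3,1,-6) + K_3e^(2t)(1,0,-3).

u(t) = 3K_2e^(t) + K_3e^(2t), v(t) = K_2e^(t), w(t) = K_1e^(3t) - 6K_2e^(t) - 3K_3e^(2t)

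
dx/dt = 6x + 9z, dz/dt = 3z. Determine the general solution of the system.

x(t) = c_1e^(6t) + 3c_2e^(3t), z(t) = -c_2e^(3t)

Coefficient matrix A = [[6, 9], [0, 3]].
Characteristic polynomial det(A - λI) = λ^2 - 9λ + 18 = 0.
Eigenvalues λ = 6, 3.
For λ=6: (A-λI) row 1 is [0, 9], so an eigenvector is (1, 0).
For λ=3: (A-λI) row 1 is [3, 9], so an eigenvector is (3, -1).
General solution: c_1e^(6t)(1,0) + c_2e^(3t)(3,-1).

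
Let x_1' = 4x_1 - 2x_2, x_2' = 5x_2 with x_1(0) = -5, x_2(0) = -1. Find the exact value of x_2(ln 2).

A = [[4,-2],[0,5]]; eigenvalues λ = 4, 5.
Eigenvectors: (1,0) for λ=4, (2,-1) for λ=5.
From the initial condition, c_1 = -7, c_2 = 1.
x_2(ln 2) = (-7)(2^4)(0) + (1)(2^5)(-1) = -32.

-32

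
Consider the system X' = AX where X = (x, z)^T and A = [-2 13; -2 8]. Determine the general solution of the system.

Coefficient matrix A = [[-2, 13], [-2, 8]].
Characteristic polynomial det(A - λI) = λ^2 - 6λ + 10 = 0.
Eigenvalues λ = 3 ± i (complex conjugate pair).
For λ=3+i: an eigenvector is (-2,-1) - i(-3,-1) = (-2 + 3i, -1 + i).
A real fundamental pair from Re and Im of e^((3+i)t)v: X_1 = e^(3t)(cos(t)·(-2,-1) + sin(t)·(-3,-1)), X_2 = e^(3t)(sin(t)·(-2,-1) - cos(t)·(-3,-1)).
General solution: C_1X_1 + C_2X_2.

x(t) = -3C_1e^(3t)sin(t) - 2C_1e^(3t)cos(t) - 2C_2e^(3t)sin(t) + 3C_2e^(3t)cos(t), z(t) = -C_1e^(3t)sin(t) - C_1e^(3t)cos(t) - C_2e^(3t)sin(t) + C_2e^(3t)cos(t)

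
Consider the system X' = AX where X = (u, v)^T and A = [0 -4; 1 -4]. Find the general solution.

u(t) = -2c_1e^(-2t) - 2c_2te^(-2t) + 3c_2e^(-2t), v(t) = -c_1e^(-2t) - c_2te^(-2t) + 2c_2e^(-2t)

Coefficient matrix A = [[0, -4], [1, -4]].
Characteristic polynomial det(A - λI) = λ^2 + 4λ + 4 = 0.
Single eigenvalue λ = -2 with algebraic multiplicity 2.
Eigenvector v = (-2,-1); generalized eigenvector w with (A-λI)w=v is (3,2).
General solution: e^(-2t)[c_1·v + c_2·(t·v + w)].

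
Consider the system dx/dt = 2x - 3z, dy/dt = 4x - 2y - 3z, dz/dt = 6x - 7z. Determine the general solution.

Coefficient matrix A = [[2, 0, -3], [4, -2, -3], [6, 0, -7]].
det(A - λI) = 0 gives eigenvalues λ = -4, -2, -1.
For λ=-4: eigenvector (-1,-1,-2).
For λ=-2: eigenvector (0,-1,0).
For λ=-1: eigenvector (1,1,1).
General solution: c_1e^(-4t)(-1,-1,-2) + c_2e^(-2t)(0,-1,0) + c_3e^(-t)(1,1,1).

x(t) = -c_1e^(-4t) + c_3e^(-t), y(t) = -c_1e^(-4t) - c_2e^(-2t) + c_3e^(-t), z(t) = -2c_1e^(-4t) + c_3e^(-t)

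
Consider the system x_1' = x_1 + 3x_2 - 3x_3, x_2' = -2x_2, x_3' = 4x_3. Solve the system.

Coefficient matrix A = [[1, 3, -3], [0, -2, 0], [0, 0, 4]].
det(A - λI) = 0 gives eigenvalues λ = -2, 4, 1.
For λ=-2: eigenvector (-1,1,0).
For λ=4: eigenvector (1,0,-1).
For λ=1: eigenvector (1,0,0).
General solution: c_1e^(-2t)(-1,1,0) + c_2e^(4t)(1,0,-1) + c_3e^(t)(1,0,0).

x_1(t) = -c_1e^(-2t) + c_2e^(4t) + c_3e^(t), x_2(t) = c_1e^(-2t), x_3(t) = -c_2e^(4t)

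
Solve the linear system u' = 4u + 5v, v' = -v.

Coefficient matrix A = [[4, 5], [0, -1]].
Characteristic polynomial det(A - λI) = λ^2 - 3λ - 4 = 0.
Eigenvalues λ = 4, -1.
For λ=4: (A-λI) row 1 is [0, 5], so an eigenvector is (1, 0).
For λ=-1: (A-λI) row 1 is [5, 5], so an eigenvector is (1, -1).
General solution: K_1e^(4t)(1,0) + K_2e^(-t)(1,-1).

u(t) = K_1e^(4t) + K_2e^(-t), v(t) = -K_2e^(-t)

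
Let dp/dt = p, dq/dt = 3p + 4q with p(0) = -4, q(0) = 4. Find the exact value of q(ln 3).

A = [[1,0],[3,4]]; eigenvalues λ = 4, 1.
Eigenvectors: (0,-1) for λ=4, (-1,1) for λ=1.
From the initial condition, c_1 = 0, c_2 = 4.
q(ln 3) = (0)(3^4)(-1) + (4)(3^1)(1) = 12.

12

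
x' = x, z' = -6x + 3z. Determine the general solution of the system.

Coefficient matrix A = [[1, 0], [-6, 3]].
Characteristic polynomial det(A - λI) = λ^2 - 4λ + 3 = 0.
Eigenvalues λ = 1, 3.
For λ=1: (A-λI) row 2 is [-6, 2], so an eigenvector is (1, 3).
For λ=3: (A-λI) row 1 is [-2, 0], so an eigenvector is (0, -1).
General solution: C_1e^(t)(1,3) + C_2e^(3t)(0,-1).

x(t) = C_1e^(t), z(t) = 3C_1e^(t) - C_2e^(3t)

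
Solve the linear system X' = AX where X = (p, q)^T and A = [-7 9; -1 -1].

p(t) = -3K_1e^(-4t) - 3K_2te^(-4t) - 2K_2e^(-4t), q(t) = -K_1e^(-4t) - K_2te^(-4t) - K_2e^(-4t)

Coefficient matrix A = [[-7, 9], [-1, -1]].
Characteristic polynomial det(A - λI) = λ^2 + 8λ + 16 = 0.
Single eigenvalue λ = -4 with algebraic multiplicity 2.
Eigenvector v = (-3,-1); generalized eigenvector w with (A-λI)w=v is (-2,-1).
General solution: e^(-4t)[K_1·v + K_2·(t·v + w)].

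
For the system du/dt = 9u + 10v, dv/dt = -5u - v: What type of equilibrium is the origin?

A = [[9,10],[-5,-1]]; det(A-λI) = λ^2 - 8λ + 41.
λ = 4 ± 5i: positive real part.

unstable spiral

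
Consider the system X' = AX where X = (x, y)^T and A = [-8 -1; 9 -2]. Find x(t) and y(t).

x(t) = -c_1e^(-5t) - c_2te^(-5t) + c_2e^(-5t), y(t) = 3c_1e^(-5t) + 3c_2te^(-5t) - 2c_2e^(-5t)

Coefficient matrix A = [[-8, -1], [9, -2]].
Characteristic polynomial det(A - λI) = λ^2 + 10λ + 25 = 0.
Single eigenvalue λ = -5 with algebraic multiplicity 2.
Eigenvector v = (-1,3); generalized eigenvector w with (A-λI)w=v is (1,-2).
General solution: e^(-5t)[c_1·v + c_2·(t·v + w)].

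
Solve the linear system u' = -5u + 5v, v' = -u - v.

Coefficient matrix A = [[-5, 5], [-1, -1]].
Characteristic polynomial det(A - λI) = λ^2 + 6λ + 10 = 0.
Eigenvalues λ = -3 ± i (complex conjugate pair).
For λ=-3+i: an eigenvector is (2,1) - i(1,0) = (2 - i, 1).
A real fundamental pair from Re and Im of e^((-3+i)t)v: X_1 = e^(-3t)(cos(t)·(2,1) + sin(t)·(1,0)), X_2 = e^(-3t)(sin(t)·(2,1) - cos(t)·(1,0)).
General solution: c_1X_1 + c_2X_2.

u(t) = c_1e^(-3t)sin(t) + 2c_1e^(-3t)cos(t) + 2c_2e^(-3t)sin(t) - c_2e^(-3t)cos(t), v(t) = c_1e^(-3t)cos(t) + c_2e^(-3t)sin(t)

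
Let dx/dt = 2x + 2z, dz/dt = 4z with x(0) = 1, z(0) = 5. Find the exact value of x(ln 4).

1216

A = [[2,2],[0,4]]; eigenvalues λ = 4, 2.
Eigenvectors: (1,1) for λ=4, (-1,0) for λ=2.
From the initial condition, c_1 = 5, c_2 = 4.
x(ln 4) = (5)(4^4)(1) + (4)(4^2)(-1) = 1216.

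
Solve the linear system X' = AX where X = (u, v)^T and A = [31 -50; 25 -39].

Coefficient matrix A = [[31, -50], [25, -39]].
Characteristic polynomial det(A - λI) = λ^2 + 8λ + 41 = 0.
Eigenvalues λ = -4 ± 5i (complex conjugate pair).
For λ=-4+5i: an eigenvector is (-3,-2) - i(-1,-1) = (-3 + i, -2 + i).
A real fundamental pair from Re and Im of e^((-4+5i)t)v: X_1 = e^(-4t)(cos(5t)·(-3,-2) + sin(5t)·(-1,-1)), X_2 = e^(-4t)(sin(5t)·(-3,-2) - cos(5t)·(-1,-1)).
General solution: K_1X_1 + K_2X_2.

u(t) = -K_1e^(-4t)sin(5t) - 3K_1e^(-4t)cos(5t) - 3K_2e^(-4t)sin(5t) + K_2e^(-4t)cos(5t), v(t) = -K_1e^(-4t)sin(5t) - 2K_1e^(-4t)cos(5t) - 2K_2e^(-4t)sin(5t) + K_2e^(-4t)cos(5t)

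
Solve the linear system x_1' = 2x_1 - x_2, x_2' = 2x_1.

x_1(t) = -K_1e^(t)sin(t) + K_2e^(t)cos(t), x_2(t) = -K_1e^(t)sin(t) + K_1e^(t)cos(t) + K_2e^(t)sin(t) + K_2e^(t)cos(t)

Coefficient matrix A = [[2, -1], [2, 0]].
Characteristic polynomial det(A - λI) = λ^2 - 2λ + 2 = 0.
Eigenvalues λ = 1 ± i (complex conjugate pair).
For λ=1+i: an eigenvector is (0,1) - i(-1,-1) = (0 + i, 1 + i).
A real fundamental pair from Re and Im of e^((1+i)t)v: X_1 = e^(t)(cos(t)·(0,1) + sin(t)·(-1,-1)), X_2 = e^(t)(sin(t)·(0,1) - cos(t)·(-1,-1)).
General solution: K_1X_1 + K_2X_2.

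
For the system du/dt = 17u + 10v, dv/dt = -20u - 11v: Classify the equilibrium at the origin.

unstable spiral

A = [[17,10],[-20,-11]]; det(A-λI) = λ^2 - 6λ + 13.
λ = 3 ± 2i: positive real part.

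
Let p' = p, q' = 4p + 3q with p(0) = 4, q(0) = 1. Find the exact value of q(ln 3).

219

A = [[1,0],[4,3]]; eigenvalues λ = 1, 3.
Eigenvectors: (-1,2) for λ=1, (0,-1) for λ=3.
From the initial condition, c_1 = -4, c_2 = -9.
q(ln 3) = (-4)(3^1)(2) + (-9)(3^3)(-1) = 219.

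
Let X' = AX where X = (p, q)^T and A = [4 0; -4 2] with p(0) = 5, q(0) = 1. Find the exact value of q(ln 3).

-711

A = [[4,0],[-4,2]]; eigenvalues λ = 2, 4.
Eigenvectors: (0,-1) for λ=2, (-1,2) for λ=4.
From the initial condition, c_1 = -11, c_2 = -5.
q(ln 3) = (-11)(3^2)(-1) + (-5)(3^4)(2) = -711.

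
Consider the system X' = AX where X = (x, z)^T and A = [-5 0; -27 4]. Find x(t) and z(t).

Coefficient matrix A = [[-5, 0], [-27, 4]].
Characteristic polynomial det(A - λI) = λ^2 + λ - 20 = 0.
Eigenvalues λ = 4, -5.
For λ=4: (A-λI) row 1 is [-9, 0], so an eigenvector is (0, -1).
For λ=-5: (A-λI) row 2 is [-27, 9], so an eigenvector is (1, 3).
General solution: c_1e^(4t)(0,-1) + c_2e^(-5t)(1,3).

x(t) = c_2e^(-5t), z(t) = -c_1e^(4t) + 3c_2e^(-5t)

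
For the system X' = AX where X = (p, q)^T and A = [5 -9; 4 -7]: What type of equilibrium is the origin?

stable improper node

A = [[5,-9],[4,-7]]; det(A-λI) = λ^2 + 2λ + 1.
repeated λ = -1 with a single eigenvector.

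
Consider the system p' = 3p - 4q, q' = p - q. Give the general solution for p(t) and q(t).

p(t) = 2c_1e^(t) + 2c_2te^(t) + c_2e^(t), q(t) = c_1e^(t) + c_2te^(t)

Coefficient matrix A = [[3, -4], [1, -1]].
Characteristic polynomial det(A - λI) = λ^2 - 2λ + 1 = 0.
Single eigenvalue λ = 1 with algebraic multiplicity 2.
Eigenvector v = (2,1); generalized eigenvector w with (A-λI)w=v is (1,0).
General solution: e^(t)[c_1·v + c_2·(t·v + w)].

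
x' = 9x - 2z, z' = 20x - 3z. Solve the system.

Coefficient matrix A = [[9, -2], [20, -3]].
Characteristic polynomial det(A - λI) = λ^2 - 6λ + 13 = 0.
Eigenvalues λ = 3 ± 2i (complex conjugate pair).
For λ=3+2i: an eigenvector is (-1,-3) - i(0,-1) = (-1, -3 + i).
A real fundamental pair from Re and Im of e^((3+2i)t)v: X_1 = e^(3t)(cos(2t)·(-1,-3) + sin(2t)·(0,-1)), X_2 = e^(3t)(sin(2t)·(-1,-3) - cos(2t)·(0,-1)).
General solution: C_1X_1 + C_2X_2.

x(t) = -C_1e^(3t)cos(2t) - C_2e^(3t)sin(2t), z(t) = -C_1e^(3t)sin(2t) - 3C_1e^(3t)cos(2t) - 3C_2e^(3t)sin(2t) + C_2e^(3t)cos(2t)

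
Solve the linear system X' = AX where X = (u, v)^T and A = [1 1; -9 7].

Coefficient matrix A = [[1, 1], [-9, 7]].
Characteristic polynomial det(A - λI) = λ^2 - 8λ + 16 = 0.
Single eigenvalue λ = 4 with algebraic multiplicity 2.
Eigenvector v = (-1,-3); generalized eigenvector w with (A-λI)w=v is (1,2).
General solution: e^(4t)[C_1·v + C_2·(t·v + w)].

u(t) = -C_1e^(4t) - C_2te^(4t) + C_2e^(4t), v(t) = -3C_1e^(4t) - 3C_2te^(4t) + 2C_2e^(4t)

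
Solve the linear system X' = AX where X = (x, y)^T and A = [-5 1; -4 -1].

Coefficient matrix A = [[-5, 1], [-4, -1]].
Characteristic polynomial det(A - λI) = λ^2 + 6λ + 9 = 0.
Single eigenvalue λ = -3 with algebraic multiplicity 2.
Eigenvector v = (1,2); generalized eigenvector w with (A-λI)w=v is (-1,-1).
General solution: e^(-3t)[C_1·v + C_2·(t·v + w)].

x(t) = C_1e^(-3t) + C_2te^(-3t) - C_2e^(-3t), y(t) = 2C_1e^(-3t) + 2C_2te^(-3t) - C_2e^(-3t)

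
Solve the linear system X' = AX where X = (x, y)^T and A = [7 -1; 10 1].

x(t) = K_1e^(4t)sin(t) - K_2e^(4t)cos(t), y(t) = 3K_1e^(4t)sin(t) - K_1e^(4t)cos(t) - K_2e^(4t)sin(t) - 3K_2e^(4t)cos(t)

Coefficient matrix A = [[7, -1], [10, 1]].
Characteristic polynomial det(A - λI) = λ^2 - 8λ + 17 = 0.
Eigenvalues λ = 4 ± i (complex conjugate pair).
For λ=4+i: an eigenvector is (0,-1) - i(1,3) = (0 - i, -1 - 3i).
A real fundamental pair from Re and Im of e^((4+i)t)v: X_1 = e^(4t)(cos(t)·(0,-1) + sin(t)·(1,3)), X_2 = e^(4t)(sin(t)·(0,-1) - cos(t)·(1,3)).
General solution: K_1X_1 + K_2X_2.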